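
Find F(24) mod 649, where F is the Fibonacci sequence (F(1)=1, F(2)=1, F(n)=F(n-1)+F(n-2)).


F(k) mod 649 for k=1..24:
1, 1, 2, 3, 5, 8, 13, 21, 34, 55, 89, 144, 233, 377, 610, 338, 299, 637, 287, 275, 562, 188, 101, 289
F(24) mod 649 = 289


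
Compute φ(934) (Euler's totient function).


934 = 2 × 467
Prime factors: 2, 467
φ(934) = 934 × (1-1/2) × (1-1/467)
= 934 × 1/2 × 466/467 = 466

φ(934) = 466


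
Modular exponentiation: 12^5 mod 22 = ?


12^1 mod 22 = 12
12^2 mod 22 = 12
12^3 mod 22 = 12
12^4 mod 22 = 12
12^5 mod 22 = 12


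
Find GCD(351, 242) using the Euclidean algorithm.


351 = 1 * 242 + 109
242 = 2 * 109 + 24
109 = 4 * 24 + 13
24 = 1 * 13 + 11
13 = 1 * 11 + 2
11 = 5 * 2 + 1
2 = 2 * 1 + 0
GCD = 1


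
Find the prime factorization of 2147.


2147 / 19 = 113
113 / 113 = 1
2147 = 19 × 113


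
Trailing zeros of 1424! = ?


floor(1424/5) = 284
floor(1424/25) = 56
floor(1424/125) = 11
floor(1424/625) = 2
Total = 353

353 trailing zeros


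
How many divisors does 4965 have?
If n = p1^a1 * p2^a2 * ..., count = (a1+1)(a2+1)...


4965 = 3^1 × 5^1 × 331^1
d(4965) = (1+1) × (1+1) × (1+1) = 8

8 divisors


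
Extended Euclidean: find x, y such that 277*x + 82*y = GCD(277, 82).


Tabular extended Euclidean (each row: r = 277*s + 82*t):
r=277, s=1, t=0
r=82, s=0, t=1
q=3: r=31, s=1, t=-3   [277*(1) + 82*(-3) = 31]
q=2: r=20, s=-2, t=7   [277*(-2) + 82*(7) = 20]
q=1: r=11, s=3, t=-10   [277*(3) + 82*(-10) = 11]
q=1: r=9, s=-5, t=17   [277*(-5) + 82*(17) = 9]
q=1: r=2, s=8, t=-27   [277*(8) + 82*(-27) = 2]
q=4: r=1, s=-37, t=125   [277*(-37) + 82*(125) = 1]
q=2: r=0, s=82, t=-277   [277*(82) + 82*(-277) = 0]
GCD = 1; from the row with r=1: x=-37, y=125
Check: 277*(-37) + 82*(125) = -10249 + 10250 = 1

GCD = 1, x = -37, y = 125


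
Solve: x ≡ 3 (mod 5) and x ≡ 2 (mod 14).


M = 5*14 = 70
M1 = M/5 = 14, M2 = M/14 = 5
M1^(-1) mod 5 = 4, M2^(-1) mod 14 = 3
x = 3*14*4 + 2*5*3 = 198
198 mod 70 = 58
Check: 58 mod 5 = 3 ✓, 58 mod 14 = 2 ✓

x ≡ 58 (mod 70)


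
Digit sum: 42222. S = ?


4 + 2 + 2 + 2 + 2 = 12


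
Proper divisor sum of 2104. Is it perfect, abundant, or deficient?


Proper divisors: 1, 2, 4, 8, 263, 526, 1052
Sum = 1 + 2 + 4 + 8 + 263 + 526 + 1052 = 1856
1856 < 2104 → deficient

s(2104) = 1856 (deficient)


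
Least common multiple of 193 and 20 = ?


GCD(193, 20) = 1
LCM = 193*20/1 = 3860/1 = 3860

LCM = 3860


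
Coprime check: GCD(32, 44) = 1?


Euclidean algorithm:
44 = 1 * 32 + 12
32 = 2 * 12 + 8
12 = 1 * 8 + 4
8 = 2 * 4 + 0
GCD(32, 44) = 4

No, not coprime (GCD = 4)


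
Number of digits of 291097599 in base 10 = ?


291097599 has 9 digits in base 10
floor(log10(291097599)) + 1 = floor(8.4640) + 1 = 9

9 digits (base 10)


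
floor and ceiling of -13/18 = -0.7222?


-13/18 = -0.7222
floor = -1
ceil = 0

floor = -1, ceil = 0


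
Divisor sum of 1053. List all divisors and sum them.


Divisors of 1053: 1, 3, 9, 13, 27, 39, 81, 117, 351, 1053
Sum = 1 + 3 + 9 + 13 + 27 + 39 + 81 + 117 + 351 + 1053 = 1694

σ(1053) = 1694


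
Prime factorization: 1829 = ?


1829 / 31 = 59
59 / 59 = 1
1829 = 31 × 59


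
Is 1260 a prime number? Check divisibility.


1260 / 2 = 630 (exact division)
1260 is NOT prime.

No, 1260 is not prime


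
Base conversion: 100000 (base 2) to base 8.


100000 (base 2) = 32 (decimal)
32 (decimal) = 40 (base 8)


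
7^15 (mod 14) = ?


7^1 mod 14 = 7
7^2 mod 14 = 7
7^3 mod 14 = 7
7^4 mod 14 = 7
7^5 mod 14 = 7
7^6 mod 14 = 7
7^7 mod 14 = 7
7^8 mod 14 = 7
7^9 mod 14 = 7
7^10 mod 14 = 7
7^11 mod 14 = 7
7^12 mod 14 = 7
7^13 mod 14 = 7
7^14 mod 14 = 7
7^15 mod 14 = 7


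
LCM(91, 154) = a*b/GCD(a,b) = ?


GCD(91, 154) = 7
LCM = 91*154/7 = 14014/7 = 2002

LCM = 2002


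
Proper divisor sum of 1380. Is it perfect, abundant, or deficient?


Proper divisors: 1, 2, 3, 4, 5, 6, 10, 12, 15, 20, 23, 30, 46, 60, 69, 92, 115, 138, 230, 276, 345, 460, 690
Sum = 1 + 2 + 3 + 4 + 5 + 6 + 10 + 12 + 15 + 20 + 23 + 30 + 46 + 60 + 69 + 92 + 115 + 138 + 230 + 276 + 345 + 460 + 690 = 2652
2652 > 1380 → abundant

s(1380) = 2652 (abundant)


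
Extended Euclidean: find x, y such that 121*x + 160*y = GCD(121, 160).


Tabular extended Euclidean (each row: r = 121*s + 160*t):
r=121, s=1, t=0
r=160, s=0, t=1
q=0: r=121, s=1, t=0   [121*(1) + 160*(0) = 121]
q=1: r=39, s=-1, t=1   [121*(-1) + 160*(1) = 39]
q=3: r=4, s=4, t=-3   [121*(4) + 160*(-3) = 4]
q=9: r=3, s=-37, t=28   [121*(-37) + 160*(28) = 3]
q=1: r=1, s=41, t=-31   [121*(41) + 160*(-31) = 1]
q=3: r=0, s=-160, t=121   [121*(-160) + 160*(121) = 0]
GCD = 1; from the row with r=1: x=41, y=-31
Check: 121*(41) + 160*(-31) = 4961 - 4960 = 1

GCD = 1, x = 41, y = -31


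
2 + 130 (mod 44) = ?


2 + 130 = 132
132 mod 44 = 0


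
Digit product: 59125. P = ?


5 × 9 × 1 × 2 × 5 = 450


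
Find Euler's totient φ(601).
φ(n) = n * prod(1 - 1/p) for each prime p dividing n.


601 = 601
Prime factors: 601
φ(601) = 601 × (1-1/601)
= 601 × 600/601 = 600

φ(601) = 600


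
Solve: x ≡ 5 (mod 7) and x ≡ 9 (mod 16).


M = 7*16 = 112
M1 = M/7 = 16, M2 = M/16 = 7
M1^(-1) mod 7 = 4, M2^(-1) mod 16 = 7
x = 5*16*4 + 9*7*7 = 761
761 mod 112 = 89
Check: 89 mod 7 = 5 ✓, 89 mod 16 = 9 ✓

x ≡ 89 (mod 112)


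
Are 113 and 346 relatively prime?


Euclidean algorithm:
346 = 3 * 113 + 7
113 = 16 * 7 + 1
7 = 7 * 1 + 0
GCD(113, 346) = 1

Yes, coprime (GCD = 1)


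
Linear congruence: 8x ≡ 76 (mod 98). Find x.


GCD(8, 98) = 2 divides 76
Divide: 4x ≡ 38 (mod 49)
x ≡ 34 (mod 49)


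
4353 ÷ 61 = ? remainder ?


4353 = 61 * 71 + 22
Check: 4331 + 22 = 4353

q = 71, r = 22


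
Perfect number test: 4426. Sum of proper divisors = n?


Proper divisors of 4426: 1, 2, 2213
Sum = 1 + 2 + 2213 = 2216

No, 4426 is not perfect (2216 ≠ 4426)


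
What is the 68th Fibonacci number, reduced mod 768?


F(k) mod 768 for k=1..68:
1, 1, 2, 3, 5, 8, 13, 21, 34, 55, 89, 144, 233, 377, 610, 219, 61, 280, 341, 621, 194, 47, 241, 288, 529, 49, 578, 627, 437, 296, 733, 261, 226, 487, 713, 432, 377, 41, 418, 459, 109, 568, 677, 477, 386, 95, 481, 576, 289, 97, 386, 483, 101, 584, 685, 501, 418, 151, 569, 720, 521, 473, 226, 699, 157, 88, 245, 333
F(68) mod 768 = 333


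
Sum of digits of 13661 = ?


1 + 3 + 6 + 6 + 1 = 17


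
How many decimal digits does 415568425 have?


415568425 has 9 digits in base 10
floor(log10(415568425)) + 1 = floor(8.6186) + 1 = 9

9 digits (base 10)


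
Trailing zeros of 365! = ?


floor(365/5) = 73
floor(365/25) = 14
floor(365/125) = 2
Total = 89

89 trailing zeros


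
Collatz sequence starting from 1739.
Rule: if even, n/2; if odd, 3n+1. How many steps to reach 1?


1739 → 5218 → 2609 → 7828 → 3914 → 1957 → 5872 → 2936 → 1468 → 734 → 367 → 1102 → 551 → 1654 → 827 → 2482 → 1241 → 3724 → 1862 → 931 → 2794 → 1397 → 4192 → 2096 → 1048 → 524 → 262 → 131 → 394 → 197 → 592 → 296 → 148 → 74 → 37 → 112 → 56 → 28 → 14 → 7 → 22 → 11 → 34 → 17 → 52 → 26 → 13 → 40 → 20 → 10 → 5 → 16 → 8 → 4 → 2 → 1
Total steps = 55

55 steps


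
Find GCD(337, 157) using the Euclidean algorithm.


337 = 2 * 157 + 23
157 = 6 * 23 + 19
23 = 1 * 19 + 4
19 = 4 * 4 + 3
4 = 1 * 3 + 1
3 = 3 * 1 + 0
GCD = 1


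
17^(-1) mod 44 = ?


Use the extended Euclidean algorithm on (44, 17); each row r = 44*s + 17*t:
r=44, s=1, t=0
r=17, s=0, t=1
q=2: r=10, s=1, t=-2   [44*(1) + 17*(-2) = 10]
q=1: r=7, s=-1, t=3   [44*(-1) + 17*(3) = 7]
q=1: r=3, s=2, t=-5   [44*(2) + 17*(-5) = 3]
q=2: r=1, s=-5, t=13   [44*(-5) + 17*(13) = 1]
q=3: r=0, s=17, t=-44   [44*(17) + 17*(-44) = 0]
GCD = 1 with t = 13, so 17*(13) ≡ 1 (mod 44)
Inverse = 13 mod 44 = 13
Check: 17 * 13 = 221 ≡ 1 (mod 44)

17^(-1) ≡ 13 (mod 44)


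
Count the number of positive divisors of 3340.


3340 = 2^2 × 5^1 × 167^1
d(3340) = (2+1) × (1+1) × (1+1) = 12

12 divisors


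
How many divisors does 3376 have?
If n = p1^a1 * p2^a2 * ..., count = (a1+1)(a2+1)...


3376 = 2^4 × 211^1
d(3376) = (4+1) × (1+1) = 10

10 divisors


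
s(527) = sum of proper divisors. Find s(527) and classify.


Proper divisors: 1, 17, 31
Sum = 1 + 17 + 31 = 49
49 < 527 → deficient

s(527) = 49 (deficient)


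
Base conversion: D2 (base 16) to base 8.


D2 (base 16) = 210 (decimal)
210 (decimal) = 322 (base 8)


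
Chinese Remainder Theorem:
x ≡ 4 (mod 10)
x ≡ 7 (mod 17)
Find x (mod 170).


M = 10*17 = 170
M1 = M/10 = 17, M2 = M/17 = 10
M1^(-1) mod 10 = 3, M2^(-1) mod 17 = 12
x = 4*17*3 + 7*10*12 = 1044
1044 mod 170 = 24
Check: 24 mod 10 = 4 ✓, 24 mod 17 = 7 ✓

x ≡ 24 (mod 170)


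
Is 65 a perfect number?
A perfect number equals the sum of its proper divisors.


Proper divisors of 65: 1, 5, 13
Sum = 1 + 5 + 13 = 19

No, 65 is not perfect (19 ≠ 65)


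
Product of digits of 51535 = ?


5 × 1 × 5 × 3 × 5 = 375


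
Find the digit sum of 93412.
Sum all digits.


9 + 3 + 4 + 1 + 2 = 19


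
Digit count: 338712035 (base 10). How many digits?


338712035 has 9 digits in base 10
floor(log10(338712035)) + 1 = floor(8.5298) + 1 = 9

9 digits (base 10)


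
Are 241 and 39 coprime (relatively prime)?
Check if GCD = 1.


Euclidean algorithm:
241 = 6 * 39 + 7
39 = 5 * 7 + 4
7 = 1 * 4 + 3
4 = 1 * 3 + 1
3 = 3 * 1 + 0
GCD(241, 39) = 1

Yes, coprime (GCD = 1)


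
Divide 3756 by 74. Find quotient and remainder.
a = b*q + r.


3756 = 74 * 50 + 56
Check: 3700 + 56 = 3756

q = 50, r = 56


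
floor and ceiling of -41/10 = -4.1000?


-41/10 = -4.1000
floor = -5
ceil = -4

floor = -5, ceil = -4


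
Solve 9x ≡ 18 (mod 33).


GCD(9, 33) = 3 divides 18
Divide: 3x ≡ 6 (mod 11)
x ≡ 2 (mod 11)


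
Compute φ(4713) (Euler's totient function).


4713 = 3 × 1571
Prime factors: 3, 1571
φ(4713) = 4713 × (1-1/3) × (1-1/1571)
= 4713 × 2/3 × 1570/1571 = 3140

φ(4713) = 3140


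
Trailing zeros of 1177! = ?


floor(1177/5) = 235
floor(1177/25) = 47
floor(1177/125) = 9
floor(1177/625) = 1
Total = 292

292 trailing zeros


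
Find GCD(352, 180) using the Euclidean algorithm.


352 = 1 * 180 + 172
180 = 1 * 172 + 8
172 = 21 * 8 + 4
8 = 2 * 4 + 0
GCD = 4


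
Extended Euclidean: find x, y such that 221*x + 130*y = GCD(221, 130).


Tabular extended Euclidean (each row: r = 221*s + 130*t):
r=221, s=1, t=0
r=130, s=0, t=1
q=1: r=91, s=1, t=-1   [221*(1) + 130*(-1) = 91]
q=1: r=39, s=-1, t=2   [221*(-1) + 130*(2) = 39]
q=2: r=13, s=3, t=-5   [221*(3) + 130*(-5) = 13]
q=3: r=0, s=-10, t=17   [221*(-10) + 130*(17) = 0]
GCD = 13; from the row with r=13: x=3, y=-5
Check: 221*(3) + 130*(-5) = 663 - 650 = 13

GCD = 13, x = 3, y = -5


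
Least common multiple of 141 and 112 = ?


GCD(141, 112) = 1
LCM = 141*112/1 = 15792/1 = 15792

LCM = 15792


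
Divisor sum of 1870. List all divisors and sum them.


Divisors of 1870: 1, 2, 5, 10, 11, 17, 22, 34, 55, 85, 110, 170, 187, 374, 935, 1870
Sum = 1 + 2 + 5 + 10 + 11 + 17 + 22 + 34 + 55 + 85 + 110 + 170 + 187 + 374 + 935 + 1870 = 3888

σ(1870) = 3888


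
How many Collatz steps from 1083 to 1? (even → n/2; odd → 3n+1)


1083 → 3250 → 1625 → 4876 → 2438 → 1219 → 3658 → 1829 → 5488 → 2744 → 1372 → 686 → 343 → 1030 → 515 → 1546 → 773 → 2320 → 1160 → 580 → 290 → 145 → 436 → 218 → 109 → 328 → 164 → 82 → 41 → 124 → 62 → 31 → 94 → 47 → 142 → 71 → 214 → 107 → 322 → 161 → 484 → 242 → 121 → 364 → 182 → 91 → 274 → 137 → 412 → 206 → 103 → 310 → 155 → 466 → 233 → 700 → 350 → 175 → 526 → 263 → 790 → 395 → 1186 → 593 → 1780 → 890 → 445 → 1336 → 668 → 334 → 167 → 502 → 251 → 754 → 377 → 1132 → 566 → 283 → 850 → 425 → 1276 → 638 → 319 → 958 → 479 → 1438 → 719 → 2158 → 1079 → 3238 → 1619 → 4858 → 2429 → 7288 → 3644 → 1822 → 911 → 2734 → 1367 → 4102 → 2051 → 6154 → 3077 → 9232 → 4616 → 2308 → 1154 → 577 → 1732 → 866 → 433 → 1300 → 650 → 325 → 976 → 488 → 244 → 122 → 61 → 184 → 92 → 46 → 23 → 70 → 35 → 106 → 53 → 160 → 80 → 40 → 20 → 10 → 5 → 16 → 8 → 4 → 2 → 1
Total steps = 137

137 steps


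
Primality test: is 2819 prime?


Check divisors up to sqrt(2819) = 53.0943
No divisors found.
2819 is prime.

Yes, 2819 is prime


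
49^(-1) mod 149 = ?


Use the extended Euclidean algorithm on (149, 49); each row r = 149*s + 49*t:
r=149, s=1, t=0
r=49, s=0, t=1
q=3: r=2, s=1, t=-3   [149*(1) + 49*(-3) = 2]
q=24: r=1, s=-24, t=73   [149*(-24) + 49*(73) = 1]
q=2: r=0, s=49, t=-149   [149*(49) + 49*(-149) = 0]
GCD = 1 with t = 73, so 49*(73) ≡ 1 (mod 149)
Inverse = 73 mod 149 = 73
Check: 49 * 73 = 3577 ≡ 1 (mod 149)

49^(-1) ≡ 73 (mod 149)


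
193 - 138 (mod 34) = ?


193 - 138 = 55
55 mod 34 = 21


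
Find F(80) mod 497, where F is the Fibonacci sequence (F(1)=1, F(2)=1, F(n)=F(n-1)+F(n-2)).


F(k) mod 497 for k=1..80:
1, 1, 2, 3, 5, 8, 13, 21, 34, 55, 89, 144, 233, 377, 113, 490, 106, 99, 205, 304, 12, 316, 328, 147, 475, 125, 103, 228, 331, 62, 393, 455, 351, 309, 163, 472, 138, 113, 251, 364, 118, 482, 103, 88, 191, 279, 470, 252, 225, 477, 205, 185, 390, 78, 468, 49, 20, 69, 89, 158, 247, 405, 155, 63, 218, 281, 2, 283, 285, 71, 356, 427, 286, 216, 5, 221, 226, 447, 176, 126
F(80) mod 497 = 126


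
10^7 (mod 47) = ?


10^1 mod 47 = 10
10^2 mod 47 = 6
10^3 mod 47 = 13
10^4 mod 47 = 36
10^5 mod 47 = 31
10^6 mod 47 = 28
10^7 mod 47 = 45


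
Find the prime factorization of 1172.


1172 / 2 = 586
586 / 2 = 293
293 / 293 = 1
1172 = 2^2 × 293


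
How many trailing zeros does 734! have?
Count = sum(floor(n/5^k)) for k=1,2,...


floor(734/5) = 146
floor(734/25) = 29
floor(734/125) = 5
floor(734/625) = 1
Total = 181

181 trailing zeros


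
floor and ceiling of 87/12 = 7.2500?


87/12 = 7.2500
floor = 7
ceil = 8

floor = 7, ceil = 8


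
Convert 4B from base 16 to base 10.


4B (base 16) = 75 (decimal)
75 (decimal) = 75 (base 10)


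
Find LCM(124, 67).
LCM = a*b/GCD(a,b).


GCD(124, 67) = 1
LCM = 124*67/1 = 8308/1 = 8308

LCM = 8308


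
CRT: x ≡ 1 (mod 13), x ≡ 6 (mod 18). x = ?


M = 13*18 = 234
M1 = M/13 = 18, M2 = M/18 = 13
M1^(-1) mod 13 = 8, M2^(-1) mod 18 = 7
x = 1*18*8 + 6*13*7 = 690
690 mod 234 = 222
Check: 222 mod 13 = 1 ✓, 222 mod 18 = 6 ✓

x ≡ 222 (mod 234)


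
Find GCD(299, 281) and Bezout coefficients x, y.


Tabular extended Euclidean (each row: r = 299*s + 281*t):
r=299, s=1, t=0
r=281, s=0, t=1
q=1: r=18, s=1, t=-1   [299*(1) + 281*(-1) = 18]
q=15: r=11, s=-15, t=16   [299*(-15) + 281*(16) = 11]
q=1: r=7, s=16, t=-17   [299*(16) + 281*(-17) = 7]
q=1: r=4, s=-31, t=33   [299*(-31) + 281*(33) = 4]
q=1: r=3, s=47, t=-50   [299*(47) + 281*(-50) = 3]
q=1: r=1, s=-78, t=83   [299*(-78) + 281*(83) = 1]
q=3: r=0, s=281, t=-299   [299*(281) + 281*(-299) = 0]
GCD = 1; from the row with r=1: x=-78, y=83
Check: 299*(-78) + 281*(83) = -23322 + 23323 = 1

GCD = 1, x = -78, y = 83


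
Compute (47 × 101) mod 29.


47 × 101 = 4747
4747 mod 29 = 20


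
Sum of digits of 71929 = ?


7 + 1 + 9 + 2 + 9 = 28


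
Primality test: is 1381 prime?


Check divisors up to sqrt(1381) = 37.1618
No divisors found.
1381 is prime.

Yes, 1381 is prime


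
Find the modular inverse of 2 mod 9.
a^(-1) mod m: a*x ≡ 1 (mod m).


Use the extended Euclidean algorithm on (9, 2); each row r = 9*s + 2*t:
r=9, s=1, t=0
r=2, s=0, t=1
q=4: r=1, s=1, t=-4   [9*(1) + 2*(-4) = 1]
q=2: r=0, s=-2, t=9   [9*(-2) + 2*(9) = 0]
GCD = 1 with t = -4, so 2*(-4) ≡ 1 (mod 9)
Inverse = -4 mod 9 = 5
Check: 2 * 5 = 10 ≡ 1 (mod 9)

2^(-1) ≡ 5 (mod 9)


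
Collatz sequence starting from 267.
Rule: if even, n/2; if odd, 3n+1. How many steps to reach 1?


267 → 802 → 401 → 1204 → 602 → 301 → 904 → 452 → 226 → 113 → 340 → 170 → 85 → 256 → 128 → 64 → 32 → 16 → 8 → 4 → 2 → 1
Total steps = 21

21 steps


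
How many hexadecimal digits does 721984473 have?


721984473 in base 16 = 2B089BD9
Number of digits = 8

8 digits (base 16)


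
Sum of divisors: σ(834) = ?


Divisors of 834: 1, 2, 3, 6, 139, 278, 417, 834
Sum = 1 + 2 + 3 + 6 + 139 + 278 + 417 + 834 = 1680

σ(834) = 1680


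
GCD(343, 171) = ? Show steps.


343 = 2 * 171 + 1
171 = 171 * 1 + 0
GCD = 1


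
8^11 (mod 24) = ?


8^1 mod 24 = 8
8^2 mod 24 = 16
8^3 mod 24 = 8
8^4 mod 24 = 16
8^5 mod 24 = 8
8^6 mod 24 = 16
8^7 mod 24 = 8
8^8 mod 24 = 16
8^9 mod 24 = 8
8^10 mod 24 = 16
8^11 mod 24 = 8


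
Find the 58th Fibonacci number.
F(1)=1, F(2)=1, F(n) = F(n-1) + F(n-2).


Sequence: 1, 1, 2, 3, 5, 8, 13, 21, 34, 55, 89, 144, 233, 377, 610, 987, 1597, 2584, 4181, 6765, 10946, 17711, 28657, 46368, 75025, 121393, 196418, 317811, 514229, 832040, 1346269, 2178309, 3524578, 5702887, 9227465, 14930352, 24157817, 39088169, 63245986, 102334155, 165580141, 267914296, 433494437, 701408733, 1134903170, 1836311903, 2971215073, 4807526976, 7778742049, 12586269025, 20365011074, 32951280099, 53316291173, 86267571272, 139583862445, 225851433717, 365435296162, 591286729879
F(58) = 591286729879


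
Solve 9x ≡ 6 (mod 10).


GCD(9, 10) = 1, unique solution
a^(-1) mod 10 = 9
x = 9 * 6 mod 10 = 4

x ≡ 4 (mod 10)


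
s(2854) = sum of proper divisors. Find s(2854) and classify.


Proper divisors: 1, 2, 1427
Sum = 1 + 2 + 1427 = 1430
1430 < 2854 → deficient

s(2854) = 1430 (deficient)


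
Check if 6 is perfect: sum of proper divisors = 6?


Proper divisors of 6: 1, 2, 3
Sum = 1 + 2 + 3 = 6

Yes, 6 is perfect (6 = 6)


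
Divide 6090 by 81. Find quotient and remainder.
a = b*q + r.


6090 = 81 * 75 + 15
Check: 6075 + 15 = 6090

q = 75, r = 15


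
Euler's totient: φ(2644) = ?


2644 = 2^2 × 661
Prime factors: 2, 661
φ(2644) = 2644 × (1-1/2) × (1-1/661)
= 2644 × 1/2 × 660/661 = 1320

φ(2644) = 1320


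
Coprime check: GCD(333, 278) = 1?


Euclidean algorithm:
333 = 1 * 278 + 55
278 = 5 * 55 + 3
55 = 18 * 3 + 1
3 = 3 * 1 + 0
GCD(333, 278) = 1

Yes, coprime (GCD = 1)


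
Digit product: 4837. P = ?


4 × 8 × 3 × 7 = 672


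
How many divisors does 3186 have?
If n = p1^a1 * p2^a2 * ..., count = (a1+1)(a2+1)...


3186 = 2^1 × 3^3 × 59^1
d(3186) = (1+1) × (3+1) × (1+1) = 16

16 divisors


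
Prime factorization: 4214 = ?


4214 / 2 = 2107
2107 / 7 = 301
301 / 7 = 43
43 / 43 = 1
4214 = 2 × 7^2 × 43


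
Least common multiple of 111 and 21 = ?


GCD(111, 21) = 3
LCM = 111*21/3 = 2331/3 = 777

LCM = 777


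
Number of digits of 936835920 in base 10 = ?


936835920 has 9 digits in base 10
floor(log10(936835920)) + 1 = floor(8.9717) + 1 = 9

9 digits (base 10)


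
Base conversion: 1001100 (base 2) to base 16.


1001100 (base 2) = 76 (decimal)
76 (decimal) = 4C (base 16)


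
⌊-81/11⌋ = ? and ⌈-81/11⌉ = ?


-81/11 = -7.3636
floor = -8
ceil = -7

floor = -8, ceil = -7


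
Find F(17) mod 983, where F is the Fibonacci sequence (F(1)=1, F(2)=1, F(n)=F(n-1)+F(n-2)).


F(k) mod 983 for k=1..17:
1, 1, 2, 3, 5, 8, 13, 21, 34, 55, 89, 144, 233, 377, 610, 4, 614
F(17) mod 983 = 614


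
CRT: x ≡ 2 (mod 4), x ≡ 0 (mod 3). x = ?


M = 4*3 = 12
M1 = M/4 = 3, M2 = M/3 = 4
M1^(-1) mod 4 = 3, M2^(-1) mod 3 = 1
x = 2*3*3 + 0*4*1 = 18
18 mod 12 = 6
Check: 6 mod 4 = 2 ✓, 6 mod 3 = 0 ✓

x ≡ 6 (mod 12)


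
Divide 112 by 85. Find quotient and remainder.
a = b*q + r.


112 = 85 * 1 + 27
Check: 85 + 27 = 112

q = 1, r = 27


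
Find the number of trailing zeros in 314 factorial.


floor(314/5) = 62
floor(314/25) = 12
floor(314/125) = 2
Total = 76

76 trailing zeros


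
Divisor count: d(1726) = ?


1726 = 2^1 × 863^1
d(1726) = (1+1) × (1+1) = 4

4 divisors


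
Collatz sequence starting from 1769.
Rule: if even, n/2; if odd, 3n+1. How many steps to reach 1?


1769 → 5308 → 2654 → 1327 → 3982 → 1991 → 5974 → 2987 → 8962 → 4481 → 13444 → 6722 → 3361 → 10084 → 5042 → 2521 → 7564 → 3782 → 1891 → 5674 → 2837 → 8512 → 4256 → 2128 → 1064 → 532 → 266 → 133 → 400 → 200 → 100 → 50 → 25 → 76 → 38 → 19 → 58 → 29 → 88 → 44 → 22 → 11 → 34 → 17 → 52 → 26 → 13 → 40 → 20 → 10 → 5 → 16 → 8 → 4 → 2 → 1
Total steps = 55

55 steps


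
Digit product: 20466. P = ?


2 × 0 × 4 × 6 × 6 = 0


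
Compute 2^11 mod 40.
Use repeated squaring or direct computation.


2^1 mod 40 = 2
2^2 mod 40 = 4
2^3 mod 40 = 8
2^4 mod 40 = 16
2^5 mod 40 = 32
2^6 mod 40 = 24
2^7 mod 40 = 8
2^8 mod 40 = 16
2^9 mod 40 = 32
2^10 mod 40 = 24
2^11 mod 40 = 8


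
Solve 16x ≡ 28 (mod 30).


GCD(16, 30) = 2 divides 28
Divide: 8x ≡ 14 (mod 15)
x ≡ 13 (mod 15)


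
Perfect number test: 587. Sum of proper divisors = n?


Proper divisors of 587: 1
Sum = 1 = 1

No, 587 is not perfect (1 ≠ 587)


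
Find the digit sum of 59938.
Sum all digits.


5 + 9 + 9 + 3 + 8 = 34


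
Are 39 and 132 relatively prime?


Euclidean algorithm:
132 = 3 * 39 + 15
39 = 2 * 15 + 9
15 = 1 * 9 + 6
9 = 1 * 6 + 3
6 = 2 * 3 + 0
GCD(39, 132) = 3

No, not coprime (GCD = 3)


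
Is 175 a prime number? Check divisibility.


175 / 5 = 35 (exact division)
175 is NOT prime.

No, 175 is not prime


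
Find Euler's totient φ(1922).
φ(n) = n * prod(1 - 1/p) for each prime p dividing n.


1922 = 2 × 31^2
Prime factors: 2, 31
φ(1922) = 1922 × (1-1/2) × (1-1/31)
= 1922 × 1/2 × 30/31 = 930

φ(1922) = 930


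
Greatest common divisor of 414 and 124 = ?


414 = 3 * 124 + 42
124 = 2 * 42 + 40
42 = 1 * 40 + 2
40 = 20 * 2 + 0
GCD = 2


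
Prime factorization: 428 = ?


428 / 2 = 214
214 / 2 = 107
107 / 107 = 1
428 = 2^2 × 107


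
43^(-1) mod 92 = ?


Use the extended Euclidean algorithm on (92, 43); each row r = 92*s + 43*t:
r=92, s=1, t=0
r=43, s=0, t=1
q=2: r=6, s=1, t=-2   [92*(1) + 43*(-2) = 6]
q=7: r=1, s=-7, t=15   [92*(-7) + 43*(15) = 1]
q=6: r=0, s=43, t=-92   [92*(43) + 43*(-92) = 0]
GCD = 1 with t = 15, so 43*(15) ≡ 1 (mod 92)
Inverse = 15 mod 92 = 15
Check: 43 * 15 = 645 ≡ 1 (mod 92)

43^(-1) ≡ 15 (mod 92)


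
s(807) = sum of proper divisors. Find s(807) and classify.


Proper divisors: 1, 3, 269
Sum = 1 + 3 + 269 = 273
273 < 807 → deficient

s(807) = 273 (deficient)


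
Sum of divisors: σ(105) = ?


Divisors of 105: 1, 3, 5, 7, 15, 21, 35, 105
Sum = 1 + 3 + 5 + 7 + 15 + 21 + 35 + 105 = 192

σ(105) = 192


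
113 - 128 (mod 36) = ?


113 - 128 = -15
-15 mod 36 = 21


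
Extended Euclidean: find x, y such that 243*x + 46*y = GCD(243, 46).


Tabular extended Euclidean (each row: r = 243*s + 46*t):
r=243, s=1, t=0
r=46, s=0, t=1
q=5: r=13, s=1, t=-5   [243*(1) + 46*(-5) = 13]
q=3: r=7, s=-3, t=16   [243*(-3) + 46*(16) = 7]
q=1: r=6, s=4, t=-21   [243*(4) + 46*(-21) = 6]
q=1: r=1, s=-7, t=37   [243*(-7) + 46*(37) = 1]
q=6: r=0, s=46, t=-243   [243*(46) + 46*(-243) = 0]
GCD = 1; from the row with r=1: x=-7, y=37
Check: 243*(-7) + 46*(37) = -1701 + 1702 = 1

GCD = 1, x = -7, y = 37


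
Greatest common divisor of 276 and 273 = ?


276 = 1 * 273 + 3
273 = 91 * 3 + 0
GCD = 3


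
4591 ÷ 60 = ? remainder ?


4591 = 60 * 76 + 31
Check: 4560 + 31 = 4591

q = 76, r = 31


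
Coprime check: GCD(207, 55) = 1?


Euclidean algorithm:
207 = 3 * 55 + 42
55 = 1 * 42 + 13
42 = 3 * 13 + 3
13 = 4 * 3 + 1
3 = 3 * 1 + 0
GCD(207, 55) = 1

Yes, coprime (GCD = 1)


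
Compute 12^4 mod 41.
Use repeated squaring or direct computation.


12^1 mod 41 = 12
12^2 mod 41 = 21
12^3 mod 41 = 6
12^4 mod 41 = 31


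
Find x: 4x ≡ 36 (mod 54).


GCD(4, 54) = 2 divides 36
Divide: 2x ≡ 18 (mod 27)
x ≡ 9 (mod 27)


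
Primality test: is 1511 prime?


Check divisors up to sqrt(1511) = 38.8716
No divisors found.
1511 is prime.

Yes, 1511 is prime


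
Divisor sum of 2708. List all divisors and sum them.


Divisors of 2708: 1, 2, 4, 677, 1354, 2708
Sum = 1 + 2 + 4 + 677 + 1354 + 2708 = 4746

σ(2708) = 4746


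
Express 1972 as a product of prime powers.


1972 / 2 = 986
986 / 2 = 493
493 / 17 = 29
29 / 29 = 1
1972 = 2^2 × 17 × 29


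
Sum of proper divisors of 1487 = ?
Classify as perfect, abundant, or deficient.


Proper divisors: 1
Sum = 1 = 1
1 < 1487 → deficient

s(1487) = 1 (deficient)


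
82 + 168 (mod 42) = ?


82 + 168 = 250
250 mod 42 = 40


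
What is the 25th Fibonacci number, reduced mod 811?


F(k) mod 811 for k=1..25:
1, 1, 2, 3, 5, 8, 13, 21, 34, 55, 89, 144, 233, 377, 610, 176, 786, 151, 126, 277, 403, 680, 272, 141, 413
F(25) mod 811 = 413


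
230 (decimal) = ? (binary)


230 (base 10) = 230 (decimal)
230 (decimal) = 11100110 (base 2)


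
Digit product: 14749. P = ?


1 × 4 × 7 × 4 × 9 = 1008


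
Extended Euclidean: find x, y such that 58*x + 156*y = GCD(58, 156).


Tabular extended Euclidean (each row: r = 58*s + 156*t):
r=58, s=1, t=0
r=156, s=0, t=1
q=0: r=58, s=1, t=0   [58*(1) + 156*(0) = 58]
q=2: r=40, s=-2, t=1   [58*(-2) + 156*(1) = 40]
q=1: r=18, s=3, t=-1   [58*(3) + 156*(-1) = 18]
q=2: r=4, s=-8, t=3   [58*(-8) + 156*(3) = 4]
q=4: r=2, s=35, t=-13   [58*(35) + 156*(-13) = 2]
q=2: r=0, s=-78, t=29   [58*(-78) + 156*(29) = 0]
GCD = 2; from the row with r=2: x=35, y=-13
Check: 58*(35) + 156*(-13) = 2030 - 2028 = 2

GCD = 2, x = 35, y = -13


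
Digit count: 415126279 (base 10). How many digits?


415126279 has 9 digits in base 10
floor(log10(415126279)) + 1 = floor(8.6182) + 1 = 9

9 digits (base 10)


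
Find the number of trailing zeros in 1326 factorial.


floor(1326/5) = 265
floor(1326/25) = 53
floor(1326/125) = 10
floor(1326/625) = 2
Total = 330

330 trailing zeros


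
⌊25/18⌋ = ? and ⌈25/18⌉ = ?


25/18 = 1.3889
floor = 1
ceil = 2

floor = 1, ceil = 2


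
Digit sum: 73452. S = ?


7 + 3 + 4 + 5 + 2 = 21


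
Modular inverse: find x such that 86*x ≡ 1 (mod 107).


Use the extended Euclidean algorithm on (107, 86); each row r = 107*s + 86*t:
r=107, s=1, t=0
r=86, s=0, t=1
q=1: r=21, s=1, t=-1   [107*(1) + 86*(-1) = 21]
q=4: r=2, s=-4, t=5   [107*(-4) + 86*(5) = 2]
q=10: r=1, s=41, t=-51   [107*(41) + 86*(-51) = 1]
q=2: r=0, s=-86, t=107   [107*(-86) + 86*(107) = 0]
GCD = 1 with t = -51, so 86*(-51) ≡ 1 (mod 107)
Inverse = -51 mod 107 = 56
Check: 86 * 56 = 4816 ≡ 1 (mod 107)

86^(-1) ≡ 56 (mod 107)


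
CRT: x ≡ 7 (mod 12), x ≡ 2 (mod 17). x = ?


M = 12*17 = 204
M1 = M/12 = 17, M2 = M/17 = 12
M1^(-1) mod 12 = 5, M2^(-1) mod 17 = 10
x = 7*17*5 + 2*12*10 = 835
835 mod 204 = 19
Check: 19 mod 12 = 7 ✓, 19 mod 17 = 2 ✓

x ≡ 19 (mod 204)


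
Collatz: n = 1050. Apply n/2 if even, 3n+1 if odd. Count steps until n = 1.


1050 → 525 → 1576 → 788 → 394 → 197 → 592 → 296 → 148 → 74 → 37 → 112 → 56 → 28 → 14 → 7 → 22 → 11 → 34 → 17 → 52 → 26 → 13 → 40 → 20 → 10 → 5 → 16 → 8 → 4 → 2 → 1
Total steps = 31

31 steps


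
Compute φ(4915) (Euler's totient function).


4915 = 5 × 983
Prime factors: 5, 983
φ(4915) = 4915 × (1-1/5) × (1-1/983)
= 4915 × 4/5 × 982/983 = 3928

φ(4915) = 3928


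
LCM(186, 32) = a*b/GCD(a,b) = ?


GCD(186, 32) = 2
LCM = 186*32/2 = 5952/2 = 2976

LCM = 2976


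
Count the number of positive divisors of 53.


53 = 53^1
d(53) = (1+1) = 2

2 divisors


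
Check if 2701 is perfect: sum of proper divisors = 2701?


Proper divisors of 2701: 1, 37, 73
Sum = 1 + 37 + 73 = 111

No, 2701 is not perfect (111 ≠ 2701)


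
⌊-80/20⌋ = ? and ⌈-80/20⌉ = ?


-80/20 = -4.0000
floor = -4
ceil = -4

floor = -4, ceil = -4


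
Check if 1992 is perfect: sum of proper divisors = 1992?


Proper divisors of 1992: 1, 2, 3, 4, 6, 8, 12, 24, 83, 166, 249, 332, 498, 664, 996
Sum = 1 + 2 + 3 + 4 + 6 + 8 + 12 + 24 + 83 + 166 + 249 + 332 + 498 + 664 + 996 = 3048

No, 1992 is not perfect (3048 ≠ 1992)


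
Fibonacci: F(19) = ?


Sequence: 1, 1, 2, 3, 5, 8, 13, 21, 34, 55, 89, 144, 233, 377, 610, 987, 1597, 2584, 4181
F(19) = 4181


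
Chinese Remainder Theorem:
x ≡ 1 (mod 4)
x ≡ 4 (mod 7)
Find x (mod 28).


M = 4*7 = 28
M1 = M/4 = 7, M2 = M/7 = 4
M1^(-1) mod 4 = 3, M2^(-1) mod 7 = 2
x = 1*7*3 + 4*4*2 = 53
53 mod 28 = 25
Check: 25 mod 4 = 1 ✓, 25 mod 7 = 4 ✓

x ≡ 25 (mod 28)


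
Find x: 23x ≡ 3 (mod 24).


GCD(23, 24) = 1, unique solution
a^(-1) mod 24 = 23
x = 23 * 3 mod 24 = 21

x ≡ 21 (mod 24)


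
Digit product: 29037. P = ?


2 × 9 × 0 × 3 × 7 = 0


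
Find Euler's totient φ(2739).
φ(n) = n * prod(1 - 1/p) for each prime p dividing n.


2739 = 3 × 11 × 83
Prime factors: 3, 11, 83
φ(2739) = 2739 × (1-1/3) × (1-1/11) × (1-1/83)
= 2739 × 2/3 × 10/11 × 82/83 = 1640

φ(2739) = 1640


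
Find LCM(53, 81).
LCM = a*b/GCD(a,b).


GCD(53, 81) = 1
LCM = 53*81/1 = 4293/1 = 4293

LCM = 4293


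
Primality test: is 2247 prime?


2247 / 3 = 749 (exact division)
2247 is NOT prime.

No, 2247 is not prime


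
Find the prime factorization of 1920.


1920 / 2 = 960
960 / 2 = 480
480 / 2 = 240
240 / 2 = 120
120 / 2 = 60
60 / 2 = 30
30 / 2 = 15
15 / 3 = 5
5 / 5 = 1
1920 = 2^7 × 3 × 5


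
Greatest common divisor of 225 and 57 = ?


225 = 3 * 57 + 54
57 = 1 * 54 + 3
54 = 18 * 3 + 0
GCD = 3


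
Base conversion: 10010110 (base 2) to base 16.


10010110 (base 2) = 150 (decimal)
150 (decimal) = 96 (base 16)


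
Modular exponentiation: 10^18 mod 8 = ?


10^1 mod 8 = 2
10^2 mod 8 = 4
10^3 mod 8 = 0
10^4 mod 8 = 0
10^5 mod 8 = 0
10^6 mod 8 = 0
10^7 mod 8 = 0
10^8 mod 8 = 0
10^9 mod 8 = 0
10^10 mod 8 = 0
10^11 mod 8 = 0
10^12 mod 8 = 0
10^13 mod 8 = 0
10^14 mod 8 = 0
10^15 mod 8 = 0
10^16 mod 8 = 0
10^17 mod 8 = 0
10^18 mod 8 = 0


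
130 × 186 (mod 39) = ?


130 × 186 = 24180
24180 mod 39 = 0


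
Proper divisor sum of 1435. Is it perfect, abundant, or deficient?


Proper divisors: 1, 5, 7, 35, 41, 205, 287
Sum = 1 + 5 + 7 + 35 + 41 + 205 + 287 = 581
581 < 1435 → deficient

s(1435) = 581 (deficient)


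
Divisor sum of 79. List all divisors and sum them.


Divisors of 79: 1, 79
Sum = 1 + 79 = 80

σ(79) = 80


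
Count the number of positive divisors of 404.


404 = 2^2 × 101^1
d(404) = (2+1) × (1+1) = 6

6 divisors


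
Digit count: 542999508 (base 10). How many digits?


542999508 has 9 digits in base 10
floor(log10(542999508)) + 1 = floor(8.7348) + 1 = 9

9 digits (base 10)


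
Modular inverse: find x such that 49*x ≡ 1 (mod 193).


Use the extended Euclidean algorithm on (193, 49); each row r = 193*s + 49*t:
r=193, s=1, t=0
r=49, s=0, t=1
q=3: r=46, s=1, t=-3   [193*(1) + 49*(-3) = 46]
q=1: r=3, s=-1, t=4   [193*(-1) + 49*(4) = 3]
q=15: r=1, s=16, t=-63   [193*(16) + 49*(-63) = 1]
q=3: r=0, s=-49, t=193   [193*(-49) + 49*(193) = 0]
GCD = 1 with t = -63, so 49*(-63) ≡ 1 (mod 193)
Inverse = -63 mod 193 = 130
Check: 49 * 130 = 6370 ≡ 1 (mod 193)

49^(-1) ≡ 130 (mod 193)


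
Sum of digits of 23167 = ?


2 + 3 + 1 + 6 + 7 = 19


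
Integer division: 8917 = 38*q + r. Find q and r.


8917 = 38 * 234 + 25
Check: 8892 + 25 = 8917

q = 234, r = 25


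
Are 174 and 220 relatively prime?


Euclidean algorithm:
220 = 1 * 174 + 46
174 = 3 * 46 + 36
46 = 1 * 36 + 10
36 = 3 * 10 + 6
10 = 1 * 6 + 4
6 = 1 * 4 + 2
4 = 2 * 2 + 0
GCD(174, 220) = 2

No, not coprime (GCD = 2)


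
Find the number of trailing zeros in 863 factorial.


floor(863/5) = 172
floor(863/25) = 34
floor(863/125) = 6
floor(863/625) = 1
Total = 213

213 trailing zeros


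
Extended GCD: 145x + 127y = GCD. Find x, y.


Tabular extended Euclidean (each row: r = 145*s + 127*t):
r=145, s=1, t=0
r=127, s=0, t=1
q=1: r=18, s=1, t=-1   [145*(1) + 127*(-1) = 18]
q=7: r=1, s=-7, t=8   [145*(-7) + 127*(8) = 1]
q=18: r=0, s=127, t=-145   [145*(127) + 127*(-145) = 0]
GCD = 1; from the row with r=1: x=-7, y=8
Check: 145*(-7) + 127*(8) = -1015 + 1016 = 1

GCD = 1, x = -7, y = 8


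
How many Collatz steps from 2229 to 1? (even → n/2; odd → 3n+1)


2229 → 6688 → 3344 → 1672 → 836 → 418 → 209 → 628 → 314 → 157 → 472 → 236 → 118 → 59 → 178 → 89 → 268 → 134 → 67 → 202 → 101 → 304 → 152 → 76 → 38 → 19 → 58 → 29 → 88 → 44 → 22 → 11 → 34 → 17 → 52 → 26 → 13 → 40 → 20 → 10 → 5 → 16 → 8 → 4 → 2 → 1
Total steps = 45

45 steps


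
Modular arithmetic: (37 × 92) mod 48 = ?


37 × 92 = 3404
3404 mod 48 = 44


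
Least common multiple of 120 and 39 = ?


GCD(120, 39) = 3
LCM = 120*39/3 = 4680/3 = 1560

LCM = 1560


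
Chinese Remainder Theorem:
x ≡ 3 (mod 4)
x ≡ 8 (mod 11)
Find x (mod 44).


M = 4*11 = 44
M1 = M/4 = 11, M2 = M/11 = 4
M1^(-1) mod 4 = 3, M2^(-1) mod 11 = 3
x = 3*11*3 + 8*4*3 = 195
195 mod 44 = 19
Check: 19 mod 4 = 3 ✓, 19 mod 11 = 8 ✓

x ≡ 19 (mod 44)


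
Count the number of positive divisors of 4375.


4375 = 5^4 × 7^1
d(4375) = (4+1) × (1+1) = 10

10 divisors


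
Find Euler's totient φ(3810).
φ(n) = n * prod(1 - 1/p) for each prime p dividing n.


3810 = 2 × 3 × 5 × 127
Prime factors: 2, 3, 5, 127
φ(3810) = 3810 × (1-1/2) × (1-1/3) × (1-1/5) × (1-1/127)
= 3810 × 1/2 × 2/3 × 4/5 × 126/127 = 1008

φ(3810) = 1008


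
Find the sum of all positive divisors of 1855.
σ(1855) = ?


Divisors of 1855: 1, 5, 7, 35, 53, 265, 371, 1855
Sum = 1 + 5 + 7 + 35 + 53 + 265 + 371 + 1855 = 2592

σ(1855) = 2592


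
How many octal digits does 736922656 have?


736922656 in base 8 = 5373106040
Number of digits = 10

10 digits (base 8)


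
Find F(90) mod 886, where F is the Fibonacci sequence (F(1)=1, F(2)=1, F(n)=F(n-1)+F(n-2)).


F(k) mod 886 for k=1..90:
1, 1, 2, 3, 5, 8, 13, 21, 34, 55, 89, 144, 233, 377, 610, 101, 711, 812, 637, 563, 314, 877, 305, 296, 601, 11, 612, 623, 349, 86, 435, 521, 70, 591, 661, 366, 141, 507, 648, 269, 31, 300, 331, 631, 76, 707, 783, 604, 501, 219, 720, 53, 773, 826, 713, 653, 480, 247, 727, 88, 815, 17, 832, 849, 795, 758, 667, 539, 320, 859, 293, 266, 559, 825, 498, 437, 49, 486, 535, 135, 670, 805, 589, 508, 211, 719, 44, 763, 807, 684
F(90) mod 886 = 684


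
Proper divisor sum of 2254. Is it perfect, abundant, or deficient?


Proper divisors: 1, 2, 7, 14, 23, 46, 49, 98, 161, 322, 1127
Sum = 1 + 2 + 7 + 14 + 23 + 46 + 49 + 98 + 161 + 322 + 1127 = 1850
1850 < 2254 → deficient

s(2254) = 1850 (deficient)


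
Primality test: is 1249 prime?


Check divisors up to sqrt(1249) = 35.3412
No divisors found.
1249 is prime.

Yes, 1249 is prime


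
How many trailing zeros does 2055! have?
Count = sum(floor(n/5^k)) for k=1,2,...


floor(2055/5) = 411
floor(2055/25) = 82
floor(2055/125) = 16
floor(2055/625) = 3
Total = 512

512 trailing zeros


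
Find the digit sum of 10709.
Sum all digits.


1 + 0 + 7 + 0 + 9 = 17


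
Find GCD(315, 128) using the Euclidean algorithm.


315 = 2 * 128 + 59
128 = 2 * 59 + 10
59 = 5 * 10 + 9
10 = 1 * 9 + 1
9 = 9 * 1 + 0
GCD = 1


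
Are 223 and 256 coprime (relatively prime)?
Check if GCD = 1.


Euclidean algorithm:
256 = 1 * 223 + 33
223 = 6 * 33 + 25
33 = 1 * 25 + 8
25 = 3 * 8 + 1
8 = 8 * 1 + 0
GCD(223, 256) = 1

Yes, coprime (GCD = 1)


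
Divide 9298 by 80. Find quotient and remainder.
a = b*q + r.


9298 = 80 * 116 + 18
Check: 9280 + 18 = 9298

q = 116, r = 18


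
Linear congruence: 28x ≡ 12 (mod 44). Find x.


GCD(28, 44) = 4 divides 12
Divide: 7x ≡ 3 (mod 11)
x ≡ 2 (mod 11)


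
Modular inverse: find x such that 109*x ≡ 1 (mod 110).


Use the extended Euclidean algorithm on (110, 109); each row r = 110*s + 109*t:
r=110, s=1, t=0
r=109, s=0, t=1
q=1: r=1, s=1, t=-1   [110*(1) + 109*(-1) = 1]
q=109: r=0, s=-109, t=110   [110*(-109) + 109*(110) = 0]
GCD = 1 with t = -1, so 109*(-1) ≡ 1 (mod 110)
Inverse = -1 mod 110 = 109
Check: 109 * 109 = 11881 ≡ 1 (mod 110)

109^(-1) ≡ 109 (mod 110)


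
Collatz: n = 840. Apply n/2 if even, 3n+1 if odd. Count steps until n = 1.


840 → 420 → 210 → 105 → 316 → 158 → 79 → 238 → 119 → 358 → 179 → 538 → 269 → 808 → 404 → 202 → 101 → 304 → 152 → 76 → 38 → 19 → 58 → 29 → 88 → 44 → 22 → 11 → 34 → 17 → 52 → 26 → 13 → 40 → 20 → 10 → 5 → 16 → 8 → 4 → 2 → 1
Total steps = 41

41 steps


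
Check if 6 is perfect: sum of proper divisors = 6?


Proper divisors of 6: 1, 2, 3
Sum = 1 + 2 + 3 = 6

Yes, 6 is perfect (6 = 6)


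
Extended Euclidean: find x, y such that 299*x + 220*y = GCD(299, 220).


Tabular extended Euclidean (each row: r = 299*s + 220*t):
r=299, s=1, t=0
r=220, s=0, t=1
q=1: r=79, s=1, t=-1   [299*(1) + 220*(-1) = 79]
q=2: r=62, s=-2, t=3   [299*(-2) + 220*(3) = 62]
q=1: r=17, s=3, t=-4   [299*(3) + 220*(-4) = 17]
q=3: r=11, s=-11, t=15   [299*(-11) + 220*(15) = 11]
q=1: r=6, s=14, t=-19   [299*(14) + 220*(-19) = 6]
q=1: r=5, s=-25, t=34   [299*(-25) + 220*(34) = 5]
q=1: r=1, s=39, t=-53   [299*(39) + 220*(-53) = 1]
q=5: r=0, s=-220, t=299   [299*(-220) + 220*(299) = 0]
GCD = 1; from the row with r=1: x=39, y=-53
Check: 299*(39) + 220*(-53) = 11661 - 11660 = 1

GCD = 1, x = 39, y = -53


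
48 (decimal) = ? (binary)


48 (base 10) = 48 (decimal)
48 (decimal) = 110000 (base 2)


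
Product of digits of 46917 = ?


4 × 6 × 9 × 1 × 7 = 1512


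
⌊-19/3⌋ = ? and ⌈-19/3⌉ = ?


-19/3 = -6.3333
floor = -7
ceil = -6

floor = -7, ceil = -6


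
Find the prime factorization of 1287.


1287 / 3 = 429
429 / 3 = 143
143 / 11 = 13
13 / 13 = 1
1287 = 3^2 × 11 × 13


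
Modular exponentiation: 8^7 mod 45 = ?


8^1 mod 45 = 8
8^2 mod 45 = 19
8^3 mod 45 = 17
8^4 mod 45 = 1
8^5 mod 45 = 8
8^6 mod 45 = 19
8^7 mod 45 = 17


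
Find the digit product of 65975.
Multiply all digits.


6 × 5 × 9 × 7 × 5 = 9450


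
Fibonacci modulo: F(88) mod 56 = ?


F(k) mod 56 for k=1..88:
1, 1, 2, 3, 5, 8, 13, 21, 34, 55, 33, 32, 9, 41, 50, 35, 29, 8, 37, 45, 26, 15, 41, 0, 41, 41, 26, 11, 37, 48, 29, 21, 50, 15, 9, 24, 33, 1, 34, 35, 13, 48, 5, 53, 2, 55, 1, 0, 1, 1, 2, 3, 5, 8, 13, 21, 34, 55, 33, 32, 9, 41, 50, 35, 29, 8, 37, 45, 26, 15, 41, 0, 41, 41, 26, 11, 37, 48, 29, 21, 50, 15, 9, 24, 33, 1, 34, 35
F(88) mod 56 = 35


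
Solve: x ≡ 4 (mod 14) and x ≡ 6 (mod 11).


M = 14*11 = 154
M1 = M/14 = 11, M2 = M/11 = 14
M1^(-1) mod 14 = 9, M2^(-1) mod 11 = 4
x = 4*11*9 + 6*14*4 = 732
732 mod 154 = 116
Check: 116 mod 14 = 4 ✓, 116 mod 11 = 6 ✓

x ≡ 116 (mod 154)


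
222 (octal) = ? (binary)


222 (base 8) = 146 (decimal)
146 (decimal) = 10010010 (base 2)


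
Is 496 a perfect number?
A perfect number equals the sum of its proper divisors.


Proper divisors of 496: 1, 2, 4, 8, 16, 31, 62, 124, 248
Sum = 1 + 2 + 4 + 8 + 16 + 31 + 62 + 124 + 248 = 496

Yes, 496 is perfect (496 = 496)


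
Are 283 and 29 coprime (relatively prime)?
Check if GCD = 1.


Euclidean algorithm:
283 = 9 * 29 + 22
29 = 1 * 22 + 7
22 = 3 * 7 + 1
7 = 7 * 1 + 0
GCD(283, 29) = 1

Yes, coprime (GCD = 1)


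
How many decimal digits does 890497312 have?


890497312 has 9 digits in base 10
floor(log10(890497312)) + 1 = floor(8.9496) + 1 = 9

9 digits (base 10)


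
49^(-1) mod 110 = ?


Use the extended Euclidean algorithm on (110, 49); each row r = 110*s + 49*t:
r=110, s=1, t=0
r=49, s=0, t=1
q=2: r=12, s=1, t=-2   [110*(1) + 49*(-2) = 12]
q=4: r=1, s=-4, t=9   [110*(-4) + 49*(9) = 1]
q=12: r=0, s=49, t=-110   [110*(49) + 49*(-110) = 0]
GCD = 1 with t = 9, so 49*(9) ≡ 1 (mod 110)
Inverse = 9 mod 110 = 9
Check: 49 * 9 = 441 ≡ 1 (mod 110)

49^(-1) ≡ 9 (mod 110)
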